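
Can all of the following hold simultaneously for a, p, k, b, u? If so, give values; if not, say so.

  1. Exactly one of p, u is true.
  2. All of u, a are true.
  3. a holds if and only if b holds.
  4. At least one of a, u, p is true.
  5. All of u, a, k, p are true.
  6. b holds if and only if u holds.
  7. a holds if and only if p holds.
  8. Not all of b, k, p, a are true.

Case p = True:
  (1) with p=T forces u = False.
  Constraint (2) is violated (u=F) — contradiction.
Case p = False:
  Constraint (5) is violated (p=F) — contradiction.
Both cases fail — unsatisfiable.

The formula is unsatisfiable.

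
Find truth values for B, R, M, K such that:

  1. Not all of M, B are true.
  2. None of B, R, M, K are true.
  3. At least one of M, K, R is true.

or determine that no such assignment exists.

Case B = True:
  Constraint (2) is violated (B=T) — contradiction.
Case B = False:
  (2) forces R = False.
  (2) forces M = False.
  (2) forces K = False.
  Constraint (3) is violated (M=F, K=F, R=F) — contradiction.
Both cases fail — unsatisfiable.

Unsatisfiable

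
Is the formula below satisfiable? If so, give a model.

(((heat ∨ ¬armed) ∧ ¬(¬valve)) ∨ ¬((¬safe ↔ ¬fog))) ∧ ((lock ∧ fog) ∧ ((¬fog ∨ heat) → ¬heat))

armed=F, safe=F, valve=F, fog=T, heat=F, lock=T

  ((heat ∨ ¬armed) ∧ ¬(¬valve)) ∨ ¬((¬safe ↔ ¬fog)) = True
    (heat ∨ ¬armed) ∧ ¬(¬valve) = False
      heat ∨ ¬armed = True
        ¬armed = True
      ¬(¬valve) = False
        ¬valve = True
    ¬((¬safe ↔ ¬fog)) = True
      ¬safe ↔ ¬fog = False
        ¬safe = True
        ¬fog = False
  (lock ∧ fog) ∧ ((¬fog ∨ heat) → ¬heat) = True
    lock ∧ fog = True
    (¬fog ∨ heat) → ¬heat = True
      ¬fog ∨ heat = False
        ¬fog = False
      ¬heat = True
Both conjuncts True, so the formula holds.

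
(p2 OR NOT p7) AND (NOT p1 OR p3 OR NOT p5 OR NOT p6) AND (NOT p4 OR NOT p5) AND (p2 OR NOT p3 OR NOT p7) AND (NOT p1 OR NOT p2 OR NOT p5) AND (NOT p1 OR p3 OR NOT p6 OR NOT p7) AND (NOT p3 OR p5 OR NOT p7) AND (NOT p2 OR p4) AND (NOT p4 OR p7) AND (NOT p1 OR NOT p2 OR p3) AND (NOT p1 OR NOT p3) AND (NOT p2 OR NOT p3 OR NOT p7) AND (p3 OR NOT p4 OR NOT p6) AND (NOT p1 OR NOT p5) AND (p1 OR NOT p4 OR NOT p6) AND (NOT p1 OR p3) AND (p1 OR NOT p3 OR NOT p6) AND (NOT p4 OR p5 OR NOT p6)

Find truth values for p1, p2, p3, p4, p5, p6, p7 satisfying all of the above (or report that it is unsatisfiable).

p1 = False; p2 = False; p3 = False; p4 = False; p5 = False; p6 = False; p7 = False

Try p1 = True:
  (NOT p1 OR NOT p3) forces p3 = False.
  clause (NOT p1 OR p3) is falsified — backtrack.
So p1 = False.
Set p2 = False.
  then (p2 OR NOT p7) forces p7 = False.
  then (NOT p4 OR p7) forces p4 = False.
Set p3 = False.
Set p5 = False.
Set p6 = False.
All clauses satisfied.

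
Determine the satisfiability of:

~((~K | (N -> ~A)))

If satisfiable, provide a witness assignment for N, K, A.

N = True, K = True, A = True

  ~((~K | (N -> ~A))) = True
    ~K | (N -> ~A) = False
      ~K = False
      N -> ~A = False
        ~A = False
The formula evaluates to True.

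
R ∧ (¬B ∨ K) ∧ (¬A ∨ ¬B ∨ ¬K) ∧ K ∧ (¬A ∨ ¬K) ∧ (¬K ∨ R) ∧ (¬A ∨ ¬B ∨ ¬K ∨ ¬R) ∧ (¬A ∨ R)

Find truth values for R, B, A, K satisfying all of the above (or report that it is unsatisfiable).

R=T; B=F; A=F; K=T

Unit clause (R) forces R = True.
Unit clause (K) forces K = True.
In (¬A ∨ ¬K) only ¬A is left, so A = False.
Set B = False.
Check each clause:
  (R): R holds.
  (¬B ∨ K): ¬B holds.
  (¬A ∨ ¬B ∨ ¬K): ¬A holds.
  (K): K holds.
  (¬A ∨ ¬K): ¬A holds.
  (¬K ∨ R): R holds.
  (¬A ∨ ¬B ∨ ¬K ∨ ¬R): ¬A holds.
  (¬A ∨ R): ¬A holds.
All clauses satisfied.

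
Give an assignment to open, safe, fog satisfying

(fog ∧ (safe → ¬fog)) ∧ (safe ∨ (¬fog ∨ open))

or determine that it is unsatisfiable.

open = True, safe = False, fog = True

  fog ∧ (safe → ¬fog) = True
    safe → ¬fog = True
      ¬fog = False
  safe ∨ (¬fog ∨ open) = True
    ¬fog ∨ open = True
      ¬fog = False
Both conjuncts True, so the formula holds.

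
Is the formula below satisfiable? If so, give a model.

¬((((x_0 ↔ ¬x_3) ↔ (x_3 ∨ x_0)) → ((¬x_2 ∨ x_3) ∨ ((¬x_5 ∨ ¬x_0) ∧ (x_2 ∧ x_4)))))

x_0 = True; x_2 = True; x_3 = False; x_4 = False; x_5 = True

  ¬((((x_0 ↔ ¬x_3) ↔ (x_3 ∨ x_0)) → ((¬x_2 ∨ x_3) ∨ ((¬x_5 ∨ ¬x_0) ∧ (x_2 ∧ x_4))))) = True
    ((x_0 ↔ ¬x_3) ↔ (x_3 ∨ x_0)) → ((¬x_2 ∨ x_3) ∨ ((¬x_5 ∨ ¬x_0) ∧ (x_2 ∧ x_4))) = False
      (x_0 ↔ ¬x_3) ↔ (x_3 ∨ x_0) = True
        x_0 ↔ ¬x_3 = True
          ¬x_3 = True
        x_3 ∨ x_0 = True
      (¬x_2 ∨ x_3) ∨ ((¬x_5 ∨ ¬x_0) ∧ (x_2 ∧ x_4)) = False
        ¬x_2 ∨ x_3 = False
          ¬x_2 = False
        (¬x_5 ∨ ¬x_0) ∧ (x_2 ∧ x_4) = False
          ¬x_5 ∨ ¬x_0 = False
            ¬x_5 = False
            ¬x_0 = False
          x_2 ∧ x_4 = False
The formula evaluates to True.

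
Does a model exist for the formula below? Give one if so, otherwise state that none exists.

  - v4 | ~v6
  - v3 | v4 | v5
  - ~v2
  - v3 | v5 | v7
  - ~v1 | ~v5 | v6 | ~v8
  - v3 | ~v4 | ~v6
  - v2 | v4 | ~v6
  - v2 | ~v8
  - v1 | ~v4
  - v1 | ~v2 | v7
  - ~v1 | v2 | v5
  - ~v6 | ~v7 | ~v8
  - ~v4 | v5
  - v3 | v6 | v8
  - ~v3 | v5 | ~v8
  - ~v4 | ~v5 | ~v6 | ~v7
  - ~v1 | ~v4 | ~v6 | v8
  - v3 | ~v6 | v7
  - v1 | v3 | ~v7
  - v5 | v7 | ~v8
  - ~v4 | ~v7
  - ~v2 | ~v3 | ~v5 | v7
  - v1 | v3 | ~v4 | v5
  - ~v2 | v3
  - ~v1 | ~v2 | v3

v1 = False, v2 = False, v3 = True, v4 = False, v5 = True, v6 = False, v7 = True, v8 = False

Unit clause (~v2) forces v2 = False.
In (v2 | ~v8) only ~v8 is left, so v8 = False.
Set v1 = False.
  then (v1 | ~v4) forces v4 = False.
  then (v4 | ~v6) forces v6 = False.
  then (v3 | v6 | v8) forces v3 = True.
Set v5 = True.
Set v7 = True.
All clauses satisfied.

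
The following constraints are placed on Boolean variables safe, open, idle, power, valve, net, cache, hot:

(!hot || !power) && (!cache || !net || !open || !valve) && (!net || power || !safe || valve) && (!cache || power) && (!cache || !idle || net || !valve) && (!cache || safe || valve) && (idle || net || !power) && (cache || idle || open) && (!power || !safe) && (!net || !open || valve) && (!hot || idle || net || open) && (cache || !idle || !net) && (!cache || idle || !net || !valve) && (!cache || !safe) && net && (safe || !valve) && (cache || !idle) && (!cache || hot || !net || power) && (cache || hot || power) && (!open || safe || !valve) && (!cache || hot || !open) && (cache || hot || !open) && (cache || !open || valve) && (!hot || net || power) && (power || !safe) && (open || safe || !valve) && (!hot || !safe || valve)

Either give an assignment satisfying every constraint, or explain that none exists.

Case safe = True:
  (!power || !safe) forces power = False.
  Clause (power || !safe) is falsified — contradiction.
Case safe = False:
  (net) forces net = True.
  (safe || !valve) forces valve = False.
  (!cache || safe || valve) forces cache = False.
  (!net || !open || valve) forces open = False.
  (cache || idle || open) forces idle = True.
  Clause (cache || !idle || !net) is falsified — contradiction.
Both cases fail, so the formula is unsatisfiable.

UNSATISFIABLE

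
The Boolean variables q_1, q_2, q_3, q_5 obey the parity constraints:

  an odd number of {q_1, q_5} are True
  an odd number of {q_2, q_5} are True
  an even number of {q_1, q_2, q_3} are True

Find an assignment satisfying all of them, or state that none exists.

q_1: True, q_2: True, q_3: False, q_5: False

{q_1, q_5}: 1 true → odd ✓
{q_2, q_5}: 1 true → odd ✓
{q_1, q_2, q_3}: 2 true → even ✓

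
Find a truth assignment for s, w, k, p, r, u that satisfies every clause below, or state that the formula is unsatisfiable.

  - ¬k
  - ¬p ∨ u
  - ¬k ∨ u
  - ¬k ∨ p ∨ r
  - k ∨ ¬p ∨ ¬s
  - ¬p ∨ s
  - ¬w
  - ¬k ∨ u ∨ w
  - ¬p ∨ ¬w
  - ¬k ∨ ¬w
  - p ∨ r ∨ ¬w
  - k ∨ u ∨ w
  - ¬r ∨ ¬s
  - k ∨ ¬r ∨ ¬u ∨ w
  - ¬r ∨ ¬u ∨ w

Unit clause (¬k) forces k = False.
Unit clause (¬w) forces w = False.
In (k ∨ u ∨ w) only u is left, so u = True.
In (k ∨ ¬r ∨ ¬u ∨ w) only ¬r is left, so r = False.
Set s = False.
  then (¬p ∨ s) forces p = False.
All clauses satisfied.

s = False, w = False, k = False, p = False, r = False, u = True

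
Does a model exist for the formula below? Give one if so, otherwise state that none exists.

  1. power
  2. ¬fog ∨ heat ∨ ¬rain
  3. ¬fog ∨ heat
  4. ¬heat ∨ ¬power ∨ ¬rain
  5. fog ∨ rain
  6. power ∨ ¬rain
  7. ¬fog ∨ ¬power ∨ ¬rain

heat: True; fog: True; rain: False; power: True

Unit clause (power) forces power = True.
Set heat = True.
  then (¬heat ∨ ¬power ∨ ¬rain) forces rain = False.
  then (fog ∨ rain) forces fog = True.
Check each clause:
  (power): power holds.
  (¬fog ∨ heat ∨ ¬rain): heat holds.
  (¬fog ∨ heat): heat holds.
  (¬heat ∨ ¬power ∨ ¬rain): ¬rain holds.
  (fog ∨ rain): fog holds.
  (power ∨ ¬rain): power holds.
  (¬fog ∨ ¬power ∨ ¬rain): ¬rain holds.
All clauses satisfied.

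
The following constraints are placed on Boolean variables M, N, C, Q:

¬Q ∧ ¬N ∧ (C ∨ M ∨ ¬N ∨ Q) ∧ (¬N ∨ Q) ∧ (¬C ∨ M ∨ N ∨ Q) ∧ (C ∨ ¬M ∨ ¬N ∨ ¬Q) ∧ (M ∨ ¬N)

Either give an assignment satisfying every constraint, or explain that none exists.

M = False, N = False, C = False, Q = False

Unit clause (¬Q) forces Q = False.
Unit clause (¬N) forces N = False.
Set M = False.
  then (¬C ∨ M ∨ N ∨ Q) forces C = False.
Check each clause:
  (¬Q): ¬Q holds.
  (¬N): ¬N holds.
  (C ∨ M ∨ ¬N ∨ Q): ¬N holds.
  (¬N ∨ Q): ¬N holds.
  (¬C ∨ M ∨ N ∨ Q): ¬C holds.
  (C ∨ ¬M ∨ ¬N ∨ ¬Q): ¬M holds.
  (M ∨ ¬N): ¬N holds.
All clauses satisfied.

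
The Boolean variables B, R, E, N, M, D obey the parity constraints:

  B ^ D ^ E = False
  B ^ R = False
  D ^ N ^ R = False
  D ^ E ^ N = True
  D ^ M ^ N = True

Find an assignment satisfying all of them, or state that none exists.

B=F; R=F; E=T; N=T; M=T; D=T

B ^ D ^ E = F ^ T ^ T = False ✓
B ^ R = F ^ F = False ✓
D ^ N ^ R = T ^ T ^ F = False ✓
D ^ E ^ N = T ^ T ^ T = True ✓
D ^ M ^ N = T ^ T ^ T = True ✓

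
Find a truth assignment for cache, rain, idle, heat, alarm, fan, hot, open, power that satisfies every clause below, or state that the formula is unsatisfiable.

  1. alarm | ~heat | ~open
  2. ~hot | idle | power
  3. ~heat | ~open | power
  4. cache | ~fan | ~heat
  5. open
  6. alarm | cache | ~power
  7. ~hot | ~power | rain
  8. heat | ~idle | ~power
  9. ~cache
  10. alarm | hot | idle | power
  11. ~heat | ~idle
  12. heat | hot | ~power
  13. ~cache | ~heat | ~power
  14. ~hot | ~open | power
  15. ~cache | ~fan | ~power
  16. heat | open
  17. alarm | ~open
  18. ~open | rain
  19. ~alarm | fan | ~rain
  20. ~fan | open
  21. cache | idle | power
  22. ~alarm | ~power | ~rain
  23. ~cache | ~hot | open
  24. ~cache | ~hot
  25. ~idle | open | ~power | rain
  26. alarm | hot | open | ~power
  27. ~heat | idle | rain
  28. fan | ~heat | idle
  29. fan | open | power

cache: False, rain: True, idle: True, heat: False, alarm: True, fan: True, hot: False, open: True, power: False

Unit clause (open) forces open = True.
Unit clause (~cache) forces cache = False.
In (alarm | ~open) only alarm is left, so alarm = True.
In (~open | rain) only rain is left, so rain = True.
In (~alarm | fan | ~rain) only fan is left, so fan = True.
In (~alarm | ~power | ~rain) only ~power is left, so power = False.
In (~heat | ~open | power) only ~heat is left, so heat = False.
In (~hot | ~open | power) only ~hot is left, so hot = False.
In (cache | idle | power) only idle is left, so idle = True.
All clauses satisfied.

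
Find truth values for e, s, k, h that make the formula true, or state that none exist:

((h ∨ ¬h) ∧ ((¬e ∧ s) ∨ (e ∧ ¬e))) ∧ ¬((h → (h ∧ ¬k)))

e: False, s: True, k: True, h: True

  (h ∨ ¬h) ∧ ((¬e ∧ s) ∨ (e ∧ ¬e)) = True
    h ∨ ¬h = True
      ¬h = False
    (¬e ∧ s) ∨ (e ∧ ¬e) = True
      ¬e ∧ s = True
        ¬e = True
      e ∧ ¬e = False
        ¬e = True
  ¬((h → (h ∧ ¬k))) = True
    h → (h ∧ ¬k) = False
      h ∧ ¬k = False
        ¬k = False
Both conjuncts True, so the formula holds.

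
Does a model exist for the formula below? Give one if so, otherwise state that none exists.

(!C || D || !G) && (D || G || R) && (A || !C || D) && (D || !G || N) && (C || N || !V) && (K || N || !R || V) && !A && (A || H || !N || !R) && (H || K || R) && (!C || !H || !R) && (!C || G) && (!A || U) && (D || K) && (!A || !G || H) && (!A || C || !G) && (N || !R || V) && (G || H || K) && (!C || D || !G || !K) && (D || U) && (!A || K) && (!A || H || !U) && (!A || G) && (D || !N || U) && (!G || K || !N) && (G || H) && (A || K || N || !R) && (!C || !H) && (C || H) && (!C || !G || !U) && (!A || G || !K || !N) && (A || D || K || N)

U = False; C = False; V = True; A = False; H = True; D = True; N = True; G = True; R = False; K = True

Unit clause (!A) forces A = False.
Set U = False.
  then (D || U) forces D = True.
Set C = False.
  then (C || H) forces H = True.
Set V = True.
  then (C || N || !V) forces N = True.
Set G = True.
  then (!G || K || !N) forces K = True.
Set R = False.
All clauses satisfied.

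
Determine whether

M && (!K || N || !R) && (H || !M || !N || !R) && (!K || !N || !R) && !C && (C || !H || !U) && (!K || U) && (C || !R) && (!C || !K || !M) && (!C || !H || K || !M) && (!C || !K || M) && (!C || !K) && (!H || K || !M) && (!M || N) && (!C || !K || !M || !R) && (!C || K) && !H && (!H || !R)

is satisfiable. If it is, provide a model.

M: True; N: True; C: False; H: False; K: True; R: False; U: True

Unit clause (M) forces M = True.
Unit clause (!C) forces C = False.
In (C || !R) only !R is left, so R = False.
In (!M || N) only N is left, so N = True.
Unit clause (!H) forces H = False.
Set K = True.
  then (!K || U) forces U = True.
All clauses satisfied.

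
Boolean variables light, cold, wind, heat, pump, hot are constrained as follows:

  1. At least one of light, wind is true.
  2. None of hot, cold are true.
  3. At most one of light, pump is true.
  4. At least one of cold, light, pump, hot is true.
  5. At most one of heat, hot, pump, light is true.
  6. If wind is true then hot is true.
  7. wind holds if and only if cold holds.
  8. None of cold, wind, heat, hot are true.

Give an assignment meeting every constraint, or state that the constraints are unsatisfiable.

light = True; cold = False; wind = False; heat = False; pump = False; hot = False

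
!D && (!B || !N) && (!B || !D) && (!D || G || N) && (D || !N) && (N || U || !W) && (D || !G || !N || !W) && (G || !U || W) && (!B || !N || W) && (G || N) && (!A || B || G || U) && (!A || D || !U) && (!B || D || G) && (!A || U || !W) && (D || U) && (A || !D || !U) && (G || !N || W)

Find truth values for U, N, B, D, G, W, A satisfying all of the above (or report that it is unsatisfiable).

U = True; N = False; B = True; D = False; G = True; W = False; A = False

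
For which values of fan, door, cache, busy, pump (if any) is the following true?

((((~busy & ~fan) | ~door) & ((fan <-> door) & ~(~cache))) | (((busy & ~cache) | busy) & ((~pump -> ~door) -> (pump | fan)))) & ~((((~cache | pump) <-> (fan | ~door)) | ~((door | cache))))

fan = False; door = False; cache = True; busy = True; pump = False

  (((~busy & ~fan) | ~door) & ((fan <-> door) & ~(~cache))) | (((busy & ~cache) | busy) & ((~pump -> ~door) -> (pump | fan))) = True
    ((~busy & ~fan) | ~door) & ((fan <-> door) & ~(~cache)) = True
      (~busy & ~fan) | ~door = True
        ~busy & ~fan = False
          ~busy = False
          ~fan = True
        ~door = True
      (fan <-> door) & ~(~cache) = True
        fan <-> door = True
        ~(~cache) = True
          ~cache = False
    ((busy & ~cache) | busy) & ((~pump -> ~door) -> (pump | fan)) = False
      (busy & ~cache) | busy = True
        busy & ~cache = False
          ~cache = False
      (~pump -> ~door) -> (pump | fan) = False
        ~pump -> ~door = True
          ~pump = True
          ~door = True
        pump | fan = False
  ~((((~cache | pump) <-> (fan | ~door)) | ~((door | cache)))) = True
    ((~cache | pump) <-> (fan | ~door)) | ~((door | cache)) = False
      (~cache | pump) <-> (fan | ~door) = False
        ~cache | pump = False
          ~cache = False
        fan | ~door = True
          ~door = True
      ~((door | cache)) = False
        door | cache = True
Both conjuncts True, so the formula holds.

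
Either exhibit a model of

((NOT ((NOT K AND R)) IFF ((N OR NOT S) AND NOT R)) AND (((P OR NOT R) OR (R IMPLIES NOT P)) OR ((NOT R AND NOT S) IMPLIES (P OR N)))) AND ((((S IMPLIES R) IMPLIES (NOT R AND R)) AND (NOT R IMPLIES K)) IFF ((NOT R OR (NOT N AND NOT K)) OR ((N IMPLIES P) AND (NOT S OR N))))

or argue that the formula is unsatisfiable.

K: False, N: True, P: False, R: True, S: False

  (NOT ((NOT K AND R)) IFF ((N OR NOT S) AND NOT R)) AND (((P OR NOT R) OR (R IMPLIES NOT P)) OR ((NOT R AND NOT S) IMPLIES (P OR N))) = True
    NOT ((NOT K AND R)) IFF ((N OR NOT S) AND NOT R) = True
      NOT ((NOT K AND R)) = False
        NOT K AND R = True
          NOT K = True
      (N OR NOT S) AND NOT R = False
        N OR NOT S = True
          NOT S = True
        NOT R = False
    ((P OR NOT R) OR (R IMPLIES NOT P)) OR ((NOT R AND NOT S) IMPLIES (P OR N)) = True
      (P OR NOT R) OR (R IMPLIES NOT P) = True
        P OR NOT R = False
          NOT R = False
        R IMPLIES NOT P = True
          NOT P = True
      (NOT R AND NOT S) IMPLIES (P OR N) = True
        NOT R AND NOT S = False
          NOT R = False
          NOT S = True
        P OR N = True
  (((S IMPLIES R) IMPLIES (NOT R AND R)) AND (NOT R IMPLIES K)) IFF ((NOT R OR (NOT N AND NOT K)) OR ((N IMPLIES P) AND (NOT S OR N))) = True
    ((S IMPLIES R) IMPLIES (NOT R AND R)) AND (NOT R IMPLIES K) = False
      (S IMPLIES R) IMPLIES (NOT R AND R) = False
        S IMPLIES R = True
        NOT R AND R = False
          NOT R = False
      NOT R IMPLIES K = True
        NOT R = False
    (NOT R OR (NOT N AND NOT K)) OR ((N IMPLIES P) AND (NOT S OR N)) = False
      NOT R OR (NOT N AND NOT K) = False
        NOT R = False
        NOT N AND NOT K = False
          NOT N = False
          NOT K = True
      (N IMPLIES P) AND (NOT S OR N) = False
        N IMPLIES P = False
        NOT S OR N = True
          NOT S = True
Both conjuncts True, so the formula holds.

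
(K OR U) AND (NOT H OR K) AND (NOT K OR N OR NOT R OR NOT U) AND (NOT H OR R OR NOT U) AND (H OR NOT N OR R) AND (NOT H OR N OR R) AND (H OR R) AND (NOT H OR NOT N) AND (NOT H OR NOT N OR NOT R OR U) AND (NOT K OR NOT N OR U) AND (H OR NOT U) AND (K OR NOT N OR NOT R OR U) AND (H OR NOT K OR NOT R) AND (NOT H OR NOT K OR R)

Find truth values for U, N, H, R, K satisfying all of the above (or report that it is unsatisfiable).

U = False, N = False, H = True, R = True, K = True

Try U = True:
  (H OR NOT U) forces H = True.
  (NOT H OR K) forces K = True.
  (NOT H OR R OR NOT U) forces R = True.
  (NOT K OR N OR NOT R OR NOT U) forces N = True.
  clause (NOT H OR NOT N) is falsified — backtrack.
So U = False.
  then (K OR U) forces K = True.
  then (NOT K OR NOT N OR U) forces N = False.
Try H = False:
  (H OR R) forces R = True.
  clause (H OR NOT K OR NOT R) is falsified — backtrack.
So H = True.
  then (NOT H OR N OR R) forces R = True.
All clauses satisfied.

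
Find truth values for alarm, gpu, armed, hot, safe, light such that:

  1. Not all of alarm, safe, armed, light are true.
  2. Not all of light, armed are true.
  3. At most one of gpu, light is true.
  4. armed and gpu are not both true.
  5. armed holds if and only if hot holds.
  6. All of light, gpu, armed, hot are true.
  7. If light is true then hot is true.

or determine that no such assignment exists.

Unsatisfiable — no assignment works.

Case gpu = True:
  (3) with gpu=T forces light = False.
  Constraint (6) is violated (light=F) — contradiction.
Case gpu = False:
  Constraint (6) is violated (gpu=F) — contradiction.
Both cases fail — unsatisfiable.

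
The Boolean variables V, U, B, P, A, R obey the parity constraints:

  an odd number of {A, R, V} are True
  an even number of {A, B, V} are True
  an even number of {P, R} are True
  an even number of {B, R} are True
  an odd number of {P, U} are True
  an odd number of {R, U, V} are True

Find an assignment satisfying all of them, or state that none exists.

Unsatisfiable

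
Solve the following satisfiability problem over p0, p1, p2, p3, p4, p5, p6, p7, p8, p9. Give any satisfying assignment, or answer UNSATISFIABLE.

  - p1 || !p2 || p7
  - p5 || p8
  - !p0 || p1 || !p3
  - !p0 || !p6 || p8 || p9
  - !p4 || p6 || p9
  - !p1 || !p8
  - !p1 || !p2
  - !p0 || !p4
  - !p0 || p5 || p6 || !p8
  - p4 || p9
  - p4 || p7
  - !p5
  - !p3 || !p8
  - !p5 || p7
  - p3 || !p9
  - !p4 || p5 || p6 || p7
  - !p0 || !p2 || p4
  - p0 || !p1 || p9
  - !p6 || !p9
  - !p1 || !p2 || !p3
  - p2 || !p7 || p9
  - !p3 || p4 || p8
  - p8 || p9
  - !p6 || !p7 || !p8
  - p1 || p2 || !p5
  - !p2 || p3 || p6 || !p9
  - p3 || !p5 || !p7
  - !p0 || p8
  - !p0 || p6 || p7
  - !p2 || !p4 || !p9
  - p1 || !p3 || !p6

p0 = False, p1 = False, p2 = False, p3 = False, p4 = True, p5 = False, p6 = True, p7 = False, p8 = True, p9 = False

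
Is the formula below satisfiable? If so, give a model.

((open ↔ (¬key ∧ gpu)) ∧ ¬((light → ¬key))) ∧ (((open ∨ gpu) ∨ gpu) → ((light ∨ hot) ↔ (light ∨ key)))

key = True, light = True, open = False, gpu = False, hot = False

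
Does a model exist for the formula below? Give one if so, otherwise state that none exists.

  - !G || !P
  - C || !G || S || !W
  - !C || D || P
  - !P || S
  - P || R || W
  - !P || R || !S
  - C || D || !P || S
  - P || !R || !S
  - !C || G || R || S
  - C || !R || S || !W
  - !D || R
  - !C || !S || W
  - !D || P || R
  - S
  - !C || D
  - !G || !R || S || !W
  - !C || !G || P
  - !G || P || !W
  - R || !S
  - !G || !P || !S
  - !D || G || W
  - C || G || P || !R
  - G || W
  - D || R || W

D=F, P=T, S=T, C=F, G=F, R=T, W=T

Unit clause (S) forces S = True.
In (R || !S) only R is left, so R = True.
In (P || !R || !S) only P is left, so P = True.
In (!G || !P || !S) only !G is left, so G = False.
In (G || W) only W is left, so W = True.
Set D = False.
  then (!C || D) forces C = False.
All clauses satisfied.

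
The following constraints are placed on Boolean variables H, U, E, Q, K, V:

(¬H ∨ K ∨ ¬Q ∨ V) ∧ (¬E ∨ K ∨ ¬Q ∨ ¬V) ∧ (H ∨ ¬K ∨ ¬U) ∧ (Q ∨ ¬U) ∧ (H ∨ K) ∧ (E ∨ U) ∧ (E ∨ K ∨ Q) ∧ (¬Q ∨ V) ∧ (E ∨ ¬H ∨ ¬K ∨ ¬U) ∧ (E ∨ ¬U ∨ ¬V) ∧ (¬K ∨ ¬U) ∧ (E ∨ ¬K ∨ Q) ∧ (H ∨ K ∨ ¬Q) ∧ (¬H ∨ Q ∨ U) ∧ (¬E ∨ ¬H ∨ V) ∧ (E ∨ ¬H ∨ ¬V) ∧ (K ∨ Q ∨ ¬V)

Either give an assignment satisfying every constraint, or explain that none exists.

H = True, U = False, E = True, Q = True, K = True, V = True

Set H = True.
Try U = True:
  (Q ∨ ¬U) forces Q = True.
  (¬Q ∨ V) forces V = True.
  (E ∨ ¬U ∨ ¬V) forces E = True.
  (¬E ∨ K ∨ ¬Q ∨ ¬V) forces K = True.
  clause (¬K ∨ ¬U) is falsified — backtrack.
So U = False.
  then (E ∨ U) forces E = True.
  then (¬H ∨ Q ∨ U) forces Q = True.
  then (¬E ∨ ¬H ∨ V) forces V = True.
  then (¬E ∨ K ∨ ¬Q ∨ ¬V) forces K = True.
All clauses satisfied.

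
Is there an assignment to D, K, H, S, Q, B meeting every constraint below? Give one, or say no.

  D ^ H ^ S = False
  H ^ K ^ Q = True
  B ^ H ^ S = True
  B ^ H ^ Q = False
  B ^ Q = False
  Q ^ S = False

Unsatisfiable — no assignment works.

Adding constraints 3, 4, 6 mod 2: every variable appears an even number of times on the left, so the left side is 0.
But the right sides sum to 1 (mod 2). 0 ≠ 1 — the system is inconsistent.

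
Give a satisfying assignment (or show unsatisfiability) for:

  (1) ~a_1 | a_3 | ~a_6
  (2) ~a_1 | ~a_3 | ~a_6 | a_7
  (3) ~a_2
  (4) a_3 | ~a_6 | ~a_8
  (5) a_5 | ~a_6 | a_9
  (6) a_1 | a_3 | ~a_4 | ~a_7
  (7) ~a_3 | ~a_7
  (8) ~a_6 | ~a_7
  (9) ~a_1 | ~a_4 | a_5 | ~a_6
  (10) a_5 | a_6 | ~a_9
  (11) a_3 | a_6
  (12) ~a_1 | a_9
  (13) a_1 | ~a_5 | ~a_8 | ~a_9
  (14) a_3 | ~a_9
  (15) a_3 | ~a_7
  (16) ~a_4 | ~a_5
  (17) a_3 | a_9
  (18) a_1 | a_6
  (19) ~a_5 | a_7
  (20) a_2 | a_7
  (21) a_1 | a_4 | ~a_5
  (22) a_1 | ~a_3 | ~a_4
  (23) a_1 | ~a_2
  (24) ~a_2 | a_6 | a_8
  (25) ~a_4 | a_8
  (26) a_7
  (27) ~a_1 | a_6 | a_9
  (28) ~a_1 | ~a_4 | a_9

Unsatisfiable — no assignment works.

Case a_2 = True:
  Clause (~a_2) is falsified — contradiction.
Case a_2 = False:
  (a_2 | a_7) forces a_7 = True.
  (~a_3 | ~a_7) forces a_3 = False.
  Clause (a_3 | ~a_7) is falsified — contradiction.
Both cases fail, so the formula is unsatisfiable.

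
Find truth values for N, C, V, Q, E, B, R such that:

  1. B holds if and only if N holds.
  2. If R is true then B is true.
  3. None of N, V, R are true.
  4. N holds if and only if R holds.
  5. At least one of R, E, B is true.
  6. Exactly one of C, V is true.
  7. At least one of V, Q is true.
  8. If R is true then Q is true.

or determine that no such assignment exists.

N = False, C = True, V = False, Q = True, E = True, B = False, R = False

  (1) B=F, N=F — same ✓
  (2) R=F ⇒ B: vacuous ✓
  (3) {N, V, R}: 0 true — none ✓
  (4) N=F, R=F — same ✓
  (5) {R, E, B}: 1 true — at least one ✓
  (6) {C, V}: 1 true — exactly one ✓
  (7) {V, Q}: 1 true — at least one ✓
  (8) R=F ⇒ Q: vacuous ✓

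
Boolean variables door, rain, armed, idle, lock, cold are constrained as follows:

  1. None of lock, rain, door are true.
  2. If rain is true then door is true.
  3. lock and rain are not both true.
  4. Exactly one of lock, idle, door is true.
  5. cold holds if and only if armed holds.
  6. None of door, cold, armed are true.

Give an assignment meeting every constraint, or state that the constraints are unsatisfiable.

door = False; rain = False; armed = False; idle = True; lock = False; cold = False

  (1) {lock, rain, door}: 0 true — none ✓
  (2) rain=F ⇒ door: vacuous ✓
  (3) lock=F, rain=F — not both ✓
  (4) {lock, idle, door}: 1 true — exactly one ✓
  (5) cold=F, armed=F — same ✓
  (6) {door, cold, armed}: 0 true — none ✓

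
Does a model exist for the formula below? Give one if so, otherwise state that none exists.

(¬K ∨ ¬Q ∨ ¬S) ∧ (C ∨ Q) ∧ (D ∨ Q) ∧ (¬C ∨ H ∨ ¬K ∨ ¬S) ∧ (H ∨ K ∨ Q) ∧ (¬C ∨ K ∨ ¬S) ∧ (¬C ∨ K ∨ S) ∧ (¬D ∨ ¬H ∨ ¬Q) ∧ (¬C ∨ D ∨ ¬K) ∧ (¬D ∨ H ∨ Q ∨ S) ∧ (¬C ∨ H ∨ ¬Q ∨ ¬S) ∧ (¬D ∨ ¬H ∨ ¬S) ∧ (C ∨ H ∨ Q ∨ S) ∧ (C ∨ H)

Set C = True.
Set K = True.
  then (¬C ∨ D ∨ ¬K) forces D = True.
Set Q = False.
Try S = True:
  (¬C ∨ H ∨ ¬K ∨ ¬S) forces H = True.
  clause (¬D ∨ ¬H ∨ ¬S) is falsified — backtrack.
So S = False.
  then (¬D ∨ H ∨ Q ∨ S) forces H = True.
All clauses satisfied.

C = True, K = True, D = True, Q = False, S = False, H = True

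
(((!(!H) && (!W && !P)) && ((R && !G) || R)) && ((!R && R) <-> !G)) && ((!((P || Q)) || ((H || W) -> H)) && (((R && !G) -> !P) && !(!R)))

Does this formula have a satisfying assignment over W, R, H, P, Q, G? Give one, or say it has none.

W=F; R=T; H=T; P=F; Q=T; G=T

  ((!(!H) && (!W && !P)) && ((R && !G) || R)) && ((!R && R) <-> !G) = True
    (!(!H) && (!W && !P)) && ((R && !G) || R) = True
      !(!H) && (!W && !P) = True
        !(!H) = True
          !H = False
        !W && !P = True
          !W = True
          !P = True
      (R && !G) || R = True
        R && !G = False
          !G = False
    (!R && R) <-> !G = True
      !R && R = False
        !R = False
      !G = False
  (!((P || Q)) || ((H || W) -> H)) && (((R && !G) -> !P) && !(!R)) = True
    !((P || Q)) || ((H || W) -> H) = True
      !((P || Q)) = False
        P || Q = True
      (H || W) -> H = True
        H || W = True
    ((R && !G) -> !P) && !(!R) = True
      (R && !G) -> !P = True
        R && !G = False
          !G = False
        !P = True
      !(!R) = True
        !R = False
Both conjuncts True, so the formula holds.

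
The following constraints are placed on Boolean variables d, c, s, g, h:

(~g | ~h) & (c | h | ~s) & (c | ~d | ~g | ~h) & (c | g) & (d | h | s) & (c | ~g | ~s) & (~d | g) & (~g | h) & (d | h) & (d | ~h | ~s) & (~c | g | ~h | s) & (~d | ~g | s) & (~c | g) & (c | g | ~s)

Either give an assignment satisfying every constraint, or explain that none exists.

Case g = True:
  (~g | ~h) forces h = False.
  Clause (~g | h) is falsified — contradiction.
Case g = False:
  (c | g) forces c = True.
  Clause (~c | g) is falsified — contradiction.
Both cases fail, so the formula is unsatisfiable.

Unsatisfiable — no assignment works.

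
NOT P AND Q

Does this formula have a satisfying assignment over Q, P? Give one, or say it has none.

Q = True; P = False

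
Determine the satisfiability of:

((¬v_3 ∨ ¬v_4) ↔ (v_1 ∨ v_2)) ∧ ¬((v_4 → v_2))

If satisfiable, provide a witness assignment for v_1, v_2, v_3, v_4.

v_1 = False, v_2 = False, v_3 = True, v_4 = True

  (¬v_3 ∨ ¬v_4) ↔ (v_1 ∨ v_2) = True
    ¬v_3 ∨ ¬v_4 = False
      ¬v_3 = False
      ¬v_4 = False
    v_1 ∨ v_2 = False
  ¬((v_4 → v_2)) = True
    v_4 → v_2 = False
Both conjuncts True, so the formula holds.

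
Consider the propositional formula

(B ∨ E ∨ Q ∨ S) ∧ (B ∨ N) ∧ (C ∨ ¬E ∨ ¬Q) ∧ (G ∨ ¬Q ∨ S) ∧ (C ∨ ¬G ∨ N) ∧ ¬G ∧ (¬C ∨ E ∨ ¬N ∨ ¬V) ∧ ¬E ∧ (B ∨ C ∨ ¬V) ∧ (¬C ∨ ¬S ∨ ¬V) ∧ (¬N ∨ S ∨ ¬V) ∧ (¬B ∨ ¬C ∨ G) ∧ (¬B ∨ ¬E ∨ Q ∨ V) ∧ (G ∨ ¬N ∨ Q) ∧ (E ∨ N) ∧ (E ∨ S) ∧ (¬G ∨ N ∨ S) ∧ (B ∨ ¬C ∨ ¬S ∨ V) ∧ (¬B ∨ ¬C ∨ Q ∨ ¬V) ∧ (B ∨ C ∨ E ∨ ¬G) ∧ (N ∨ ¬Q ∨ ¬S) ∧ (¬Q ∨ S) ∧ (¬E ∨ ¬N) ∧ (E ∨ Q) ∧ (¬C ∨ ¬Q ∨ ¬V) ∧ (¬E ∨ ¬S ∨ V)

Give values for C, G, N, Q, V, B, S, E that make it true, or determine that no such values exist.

C = False, G = False, N = True, Q = True, V = True, B = True, S = True, E = False

Unit clause (¬G) forces G = False.
Unit clause (¬E) forces E = False.
In (E ∨ N) only N is left, so N = True.
In (E ∨ S) only S is left, so S = True.
In (E ∨ Q) only Q is left, so Q = True.
Try C = True:
  (¬C ∨ E ∨ ¬N ∨ ¬V) forces V = False.
  (¬B ∨ ¬C ∨ G) forces B = False.
  clause (B ∨ ¬C ∨ ¬S ∨ V) is falsified — backtrack.
So C = False.
Set V = True.
  then (B ∨ C ∨ ¬V) forces B = True.
All clauses satisfied.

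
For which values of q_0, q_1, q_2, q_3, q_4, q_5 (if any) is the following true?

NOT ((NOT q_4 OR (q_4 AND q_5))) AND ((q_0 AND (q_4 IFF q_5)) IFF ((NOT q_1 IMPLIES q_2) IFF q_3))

q_0 = True, q_1 = False, q_2 = False, q_3 = True, q_4 = True, q_5 = False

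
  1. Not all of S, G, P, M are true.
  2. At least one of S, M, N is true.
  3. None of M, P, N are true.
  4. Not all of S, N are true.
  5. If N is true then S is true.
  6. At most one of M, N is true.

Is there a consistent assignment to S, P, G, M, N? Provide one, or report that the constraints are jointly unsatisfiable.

S = True, P = False, G = True, M = False, N = False

  (1) {S, G, P, M}: 2/4 true — not all ✓
  (2) {S, M, N}: 1 true — at least one ✓
  (3) {M, P, N}: 0 true — none ✓
  (4) {S, N}: 1/2 true — not all ✓
  (5) N=F ⇒ S: vacuous ✓
  (6) {M, N}: 0 true — at most one ✓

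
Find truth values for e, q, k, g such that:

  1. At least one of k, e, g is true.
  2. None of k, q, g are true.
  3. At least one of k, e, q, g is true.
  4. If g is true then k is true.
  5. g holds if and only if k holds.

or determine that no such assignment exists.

e = True, q = False, k = False, g = False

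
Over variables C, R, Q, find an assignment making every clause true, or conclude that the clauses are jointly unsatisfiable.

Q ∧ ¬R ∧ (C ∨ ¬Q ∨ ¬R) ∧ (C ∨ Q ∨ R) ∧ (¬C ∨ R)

C=F, R=F, Q=T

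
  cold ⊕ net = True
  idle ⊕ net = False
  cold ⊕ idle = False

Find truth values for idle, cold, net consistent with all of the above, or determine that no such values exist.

Adding constraints 1, 2, 3 mod 2: every variable appears an even number of times on the left, so the left side is 0.
But the right sides sum to 1 (mod 2). 0 ≠ 1 — the system is inconsistent.

Unsatisfiable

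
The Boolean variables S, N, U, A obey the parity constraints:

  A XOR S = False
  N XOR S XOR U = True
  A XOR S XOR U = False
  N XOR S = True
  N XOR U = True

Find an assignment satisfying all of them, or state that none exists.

S: False, N: True, U: False, A: False

A XOR S = F XOR F = False ✓
N XOR S XOR U = T XOR F XOR F = True ✓
A XOR S XOR U = F XOR F XOR F = False ✓
N XOR S = T XOR F = True ✓
N XOR U = T XOR F = True ✓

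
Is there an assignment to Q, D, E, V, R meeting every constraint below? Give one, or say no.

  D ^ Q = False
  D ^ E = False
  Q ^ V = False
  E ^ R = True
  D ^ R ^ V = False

Q = True, D = True, E = True, V = True, R = False

D ^ Q = T ^ T = False ✓
D ^ E = T ^ T = False ✓
Q ^ V = T ^ T = False ✓
E ^ R = T ^ F = True ✓
D ^ R ^ V = T ^ F ^ T = False ✓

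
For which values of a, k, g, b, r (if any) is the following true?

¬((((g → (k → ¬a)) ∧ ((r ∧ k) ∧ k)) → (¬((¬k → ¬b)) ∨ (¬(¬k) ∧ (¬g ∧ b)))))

a = True, k = True, g = False, b = False, r = True

  ¬((((g → (k → ¬a)) ∧ ((r ∧ k) ∧ k)) → (¬((¬k → ¬b)) ∨ (¬(¬k) ∧ (¬g ∧ b))))) = True
    ((g → (k → ¬a)) ∧ ((r ∧ k) ∧ k)) → (¬((¬k → ¬b)) ∨ (¬(¬k) ∧ (¬g ∧ b))) = False
      (g → (k → ¬a)) ∧ ((r ∧ k) ∧ k) = True
        g → (k → ¬a) = True
          k → ¬a = False
            ¬a = False
        (r ∧ k) ∧ k = True
          r ∧ k = True
      ¬((¬k → ¬b)) ∨ (¬(¬k) ∧ (¬g ∧ b)) = False
        ¬((¬k → ¬b)) = False
          ¬k → ¬b = True
            ¬k = False
            ¬b = True
        ¬(¬k) ∧ (¬g ∧ b) = False
          ¬(¬k) = True
            ¬k = False
          ¬g ∧ b = False
            ¬g = True
The formula evaluates to True.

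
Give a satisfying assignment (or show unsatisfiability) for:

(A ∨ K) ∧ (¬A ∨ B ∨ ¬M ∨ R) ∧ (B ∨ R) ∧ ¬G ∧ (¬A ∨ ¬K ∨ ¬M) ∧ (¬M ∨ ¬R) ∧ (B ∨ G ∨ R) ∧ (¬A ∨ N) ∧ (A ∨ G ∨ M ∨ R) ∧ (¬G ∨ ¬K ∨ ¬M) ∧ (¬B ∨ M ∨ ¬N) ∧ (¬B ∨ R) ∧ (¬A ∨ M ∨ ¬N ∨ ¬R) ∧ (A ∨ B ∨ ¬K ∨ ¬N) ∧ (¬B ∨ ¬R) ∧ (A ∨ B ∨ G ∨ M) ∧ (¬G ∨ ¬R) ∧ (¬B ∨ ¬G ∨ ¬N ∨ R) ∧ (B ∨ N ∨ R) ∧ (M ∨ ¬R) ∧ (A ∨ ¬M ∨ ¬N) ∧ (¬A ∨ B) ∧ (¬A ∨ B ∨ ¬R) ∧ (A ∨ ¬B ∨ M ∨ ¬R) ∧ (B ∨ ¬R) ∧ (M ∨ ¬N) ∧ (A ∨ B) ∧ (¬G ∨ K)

Case R = True:
  (¬G) forces G = False.
  (¬M ∨ ¬R) forces M = False.
  Clause (M ∨ ¬R) is falsified — contradiction.
Case R = False:
  (B ∨ R) forces B = True.
  Clause (¬B ∨ R) is falsified — contradiction.
Both cases fail, so the formula is unsatisfiable.

No satisfying assignment exists.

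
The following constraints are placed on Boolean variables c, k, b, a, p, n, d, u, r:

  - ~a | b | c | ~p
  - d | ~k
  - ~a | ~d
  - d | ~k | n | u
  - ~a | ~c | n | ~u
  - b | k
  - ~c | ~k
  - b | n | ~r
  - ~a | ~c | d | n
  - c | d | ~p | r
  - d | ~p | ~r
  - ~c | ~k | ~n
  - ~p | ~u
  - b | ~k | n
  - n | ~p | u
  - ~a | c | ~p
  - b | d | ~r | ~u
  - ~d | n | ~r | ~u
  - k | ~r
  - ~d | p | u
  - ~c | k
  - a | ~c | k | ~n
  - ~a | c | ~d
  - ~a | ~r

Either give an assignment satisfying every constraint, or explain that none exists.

c: False, k: True, b: False, a: False, p: True, n: True, d: True, u: False, r: False

Set c = False.
Set k = True.
  then (d | ~k) forces d = True.
  then (~a | ~d) forces a = False.
Set b = False.
  then (b | ~k | n) forces n = True.
Set p = True.
  then (~p | ~u) forces u = False.
Set r = False.
All clauses satisfied.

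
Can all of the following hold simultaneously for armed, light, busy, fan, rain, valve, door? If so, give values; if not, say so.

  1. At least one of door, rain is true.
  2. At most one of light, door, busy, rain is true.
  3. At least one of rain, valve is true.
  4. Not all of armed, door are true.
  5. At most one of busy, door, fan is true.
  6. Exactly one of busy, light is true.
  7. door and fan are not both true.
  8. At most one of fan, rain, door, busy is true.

Case light = True:
  (2) with light=T forces door = False.
  (1) with door=F forces rain = True.
  Constraint (2) is violated (light=T, rain=T) — contradiction.
Case light = False:
  (6) with light=F forces busy = True.
  (2) with busy=T forces door = False.
  (1) with door=F forces rain = True.
  Constraint (2) is violated (busy=T, rain=T) — contradiction.
Both cases fail — unsatisfiable.

The formula is unsatisfiable.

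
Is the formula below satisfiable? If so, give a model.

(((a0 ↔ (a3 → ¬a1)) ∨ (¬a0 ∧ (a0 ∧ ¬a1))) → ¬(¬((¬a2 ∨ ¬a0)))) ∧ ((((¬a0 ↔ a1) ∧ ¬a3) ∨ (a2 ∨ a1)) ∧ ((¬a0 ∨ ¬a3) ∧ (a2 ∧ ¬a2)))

Case a2 = True: the conjunct ¬a2 is False.
Case a2 = False: the conjunct a2 is False.
Both cases fail — unsatisfiable.

The formula is unsatisfiable.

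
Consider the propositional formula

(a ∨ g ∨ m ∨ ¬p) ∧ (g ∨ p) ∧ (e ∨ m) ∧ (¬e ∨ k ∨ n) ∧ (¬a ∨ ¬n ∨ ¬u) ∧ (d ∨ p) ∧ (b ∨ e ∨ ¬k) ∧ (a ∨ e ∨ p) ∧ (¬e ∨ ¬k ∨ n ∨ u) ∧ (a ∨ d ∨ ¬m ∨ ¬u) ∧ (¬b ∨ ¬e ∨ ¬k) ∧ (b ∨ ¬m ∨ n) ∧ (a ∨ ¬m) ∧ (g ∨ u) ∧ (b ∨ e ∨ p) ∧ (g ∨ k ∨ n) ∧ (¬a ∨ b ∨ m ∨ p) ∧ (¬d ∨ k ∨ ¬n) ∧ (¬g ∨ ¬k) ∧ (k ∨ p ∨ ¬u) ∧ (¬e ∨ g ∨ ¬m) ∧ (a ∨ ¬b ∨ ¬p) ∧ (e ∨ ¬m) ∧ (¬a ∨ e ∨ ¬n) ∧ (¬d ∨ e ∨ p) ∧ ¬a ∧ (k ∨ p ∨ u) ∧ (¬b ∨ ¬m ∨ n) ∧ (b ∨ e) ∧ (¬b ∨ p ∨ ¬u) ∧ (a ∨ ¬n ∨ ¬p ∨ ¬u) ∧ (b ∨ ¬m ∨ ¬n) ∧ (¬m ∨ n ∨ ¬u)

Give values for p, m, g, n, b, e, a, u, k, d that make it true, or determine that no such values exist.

p = True; m = False; g = True; n = True; b = False; e = True; a = False; u = False; k = False; d = False

Unit clause (¬a) forces a = False.
In (a ∨ ¬m) only ¬m is left, so m = False.
In (e ∨ m) only e is left, so e = True.
Try p = False:
  (g ∨ p) forces g = True.
  (d ∨ p) forces d = True.
  (¬g ∨ ¬k) forces k = False.
  (¬e ∨ k ∨ n) forces n = True.
  clause (¬d ∨ k ∨ ¬n) is falsified — backtrack.
So p = True.
  then (a ∨ g ∨ m ∨ ¬p) forces g = True.
  then (¬g ∨ ¬k) forces k = False.
  then (a ∨ ¬b ∨ ¬p) forces b = False.
  then (¬e ∨ k ∨ n) forces n = True.
  then (¬d ∨ k ∨ ¬n) forces d = False.
  then (a ∨ ¬n ∨ ¬p ∨ ¬u) forces u = False.
All clauses satisfied.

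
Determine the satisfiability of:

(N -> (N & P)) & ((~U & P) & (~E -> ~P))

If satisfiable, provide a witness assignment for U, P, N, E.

U = False, P = True, N = True, E = True

  N -> (N & P) = True
    N & P = True
  (~U & P) & (~E -> ~P) = True
    ~U & P = True
      ~U = True
    ~E -> ~P = True
      ~E = False
      ~P = False
Both conjuncts True, so the formula holds.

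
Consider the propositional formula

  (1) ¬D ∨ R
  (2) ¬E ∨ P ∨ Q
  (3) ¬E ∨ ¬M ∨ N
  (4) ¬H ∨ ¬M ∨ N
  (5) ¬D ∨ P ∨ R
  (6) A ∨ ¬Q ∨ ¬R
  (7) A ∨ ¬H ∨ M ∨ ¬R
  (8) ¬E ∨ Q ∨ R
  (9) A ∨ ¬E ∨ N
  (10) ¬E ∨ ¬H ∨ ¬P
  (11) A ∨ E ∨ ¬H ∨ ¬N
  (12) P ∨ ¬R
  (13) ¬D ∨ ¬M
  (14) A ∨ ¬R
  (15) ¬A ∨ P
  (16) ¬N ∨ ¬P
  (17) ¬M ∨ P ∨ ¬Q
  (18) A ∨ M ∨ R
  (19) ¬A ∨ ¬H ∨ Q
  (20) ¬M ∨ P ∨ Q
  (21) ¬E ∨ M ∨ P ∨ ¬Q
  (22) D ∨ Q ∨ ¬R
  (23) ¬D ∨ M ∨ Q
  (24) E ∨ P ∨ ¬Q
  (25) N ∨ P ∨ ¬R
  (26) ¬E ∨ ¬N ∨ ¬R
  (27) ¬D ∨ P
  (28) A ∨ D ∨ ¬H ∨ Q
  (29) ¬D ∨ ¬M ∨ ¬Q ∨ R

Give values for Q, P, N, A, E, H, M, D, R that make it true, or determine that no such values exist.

Set Q = True.
Set P = True.
  then (¬N ∨ ¬P) forces N = False.
Set A = True.
Set E = False.
Set H = False.
Set M = False.
Set D = True.
  then (¬D ∨ R) forces R = True.
All clauses satisfied.

Q=T, P=T, N=F, A=T, E=F, H=F, M=F, D=T, R=T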